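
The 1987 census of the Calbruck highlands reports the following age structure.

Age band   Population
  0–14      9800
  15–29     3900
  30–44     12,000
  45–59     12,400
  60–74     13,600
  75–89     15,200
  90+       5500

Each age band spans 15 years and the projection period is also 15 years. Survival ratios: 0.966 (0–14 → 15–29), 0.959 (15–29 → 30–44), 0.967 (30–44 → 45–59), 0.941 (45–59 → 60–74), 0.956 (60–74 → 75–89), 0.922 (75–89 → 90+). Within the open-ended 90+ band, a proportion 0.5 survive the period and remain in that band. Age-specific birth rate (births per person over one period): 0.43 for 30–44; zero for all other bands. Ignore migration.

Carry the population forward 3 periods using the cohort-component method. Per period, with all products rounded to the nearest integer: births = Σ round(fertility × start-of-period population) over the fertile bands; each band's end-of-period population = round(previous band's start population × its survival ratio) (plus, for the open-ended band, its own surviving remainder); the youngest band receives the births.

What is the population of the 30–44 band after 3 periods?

4781

Let group 1 be 0–14 through group 7 = 90+.
[period 1]
Births: 12000 * 0.43 = 5160
Group 2: 9800 * 0.966 = 9467
Group 3: 3900 * 0.959 = 3740
Group 4: 12000 * 0.967 = 11604
Group 5: 12400 * 0.941 = 11668
Group 6: 13600 * 0.956 = 13002
Group 7: 15200 * 0.922 + 5500 * 0.5 = 14014 + 2750 = 16764
Population now: 0–14=5160, 15–29=9467, 30–44=3740, 45–59=11604, 60–74=11668, 75–89=13002, 90+=16764
[period 2]
Births: 3740 * 0.43 = 1608
Group 2: 5160 * 0.966 = 4985
Group 3: 9467 * 0.959 = 9079
Group 4: 3740 * 0.967 = 3617
Group 5: 11604 * 0.941 = 10919
Group 6: 11668 * 0.956 = 11155
Group 7: 13002 * 0.922 + 16764 * 0.5 = 11988 + 8382 = 20370
Population now: 0–14=1608, 15–29=4985, 30–44=9079, 45–59=3617, 60–74=10919, 75–89=11155, 90+=20370
[period 3]
Births: 9079 * 0.43 = 3904
Group 2: 1608 * 0.966 = 1553
Group 3: 4985 * 0.959 = 4781
Group 4: 9079 * 0.967 = 8779
Group 5: 3617 * 0.941 = 3404
Group 6: 10919 * 0.956 = 10439
Group 7: 11155 * 0.922 + 20370 * 0.5 = 10285 + 10185 = 20470
Population now: 0–14=3904, 15–29=1553, 30–44=4781, 45–59=8779, 60–74=3404, 75–89=10439, 90+=20470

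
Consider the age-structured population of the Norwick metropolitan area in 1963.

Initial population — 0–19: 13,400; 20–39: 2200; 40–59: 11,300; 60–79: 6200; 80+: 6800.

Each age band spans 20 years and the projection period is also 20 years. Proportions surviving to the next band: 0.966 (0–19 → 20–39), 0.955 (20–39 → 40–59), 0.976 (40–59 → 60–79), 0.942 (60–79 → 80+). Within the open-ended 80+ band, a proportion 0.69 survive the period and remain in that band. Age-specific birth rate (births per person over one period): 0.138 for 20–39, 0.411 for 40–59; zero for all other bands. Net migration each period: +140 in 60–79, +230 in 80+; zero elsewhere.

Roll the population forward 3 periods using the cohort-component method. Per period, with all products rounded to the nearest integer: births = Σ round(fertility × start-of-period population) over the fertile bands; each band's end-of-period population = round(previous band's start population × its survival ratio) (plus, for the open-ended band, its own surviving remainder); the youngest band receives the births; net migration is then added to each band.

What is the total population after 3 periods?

39907

After projecting period 1:
Births: 2200 × 0.138 = 304, 11300 × 0.411 = 4644 ⇒ total 4948
20–39: 13400 × 0.966 = 12944
40–59: 2200 × 0.955 = 2101
60–79: 11300 × 0.976 = 11029
80+: 6200 × 0.942 + 6800 × 0.69 = 5840 + 4692 = 10532
Net migration: 60–79 + 140 → 11169; 80+ + 230 → 10762
End of period: [4948, 12944, 2101, 11169, 10762]
After projecting period 2:
Births: 12944 × 0.138 = 1786, 2101 × 0.411 = 864 ⇒ total 2650
20–39: 4948 × 0.966 = 4780
40–59: 12944 × 0.955 = 12362
60–79: 2101 × 0.976 = 2051
80+: 11169 × 0.942 + 10762 × 0.69 = 10521 + 7426 = 17947
Net migration: 60–79 + 140 → 2191; 80+ + 230 → 18177
End of period: [2650, 4780, 12362, 2191, 18177]
After projecting period 3:
Births: 4780 × 0.138 = 660, 12362 × 0.411 = 5081 ⇒ total 5741
20–39: 2650 × 0.966 = 2560
40–59: 4780 × 0.955 = 4565
60–79: 12362 × 0.976 = 12065
80+: 2191 × 0.942 + 18177 × 0.69 = 2064 + 12542 = 14606
Net migration: 60–79 + 140 → 12205; 80+ + 230 → 14836
End of period: [5741, 2560, 4565, 12205, 14836]
Total after period 3: 5741 + 2560 + 4565 + 12205 + 14836 = 39907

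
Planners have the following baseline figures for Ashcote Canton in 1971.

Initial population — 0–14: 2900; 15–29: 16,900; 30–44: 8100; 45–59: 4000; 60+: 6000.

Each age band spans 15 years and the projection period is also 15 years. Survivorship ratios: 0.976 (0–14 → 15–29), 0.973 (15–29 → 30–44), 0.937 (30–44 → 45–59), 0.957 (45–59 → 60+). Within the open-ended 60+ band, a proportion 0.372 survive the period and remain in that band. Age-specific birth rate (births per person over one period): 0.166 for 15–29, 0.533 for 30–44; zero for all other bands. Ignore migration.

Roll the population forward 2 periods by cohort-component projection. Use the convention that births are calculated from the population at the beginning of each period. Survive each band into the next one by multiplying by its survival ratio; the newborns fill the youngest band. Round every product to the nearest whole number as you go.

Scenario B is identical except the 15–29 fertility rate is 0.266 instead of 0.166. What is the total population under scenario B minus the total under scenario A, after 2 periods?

1933

[period 1]
Births: 16900 × 0.166 = 2805 ; 8100 × 0.533 = 4317 — total 7122
15–29: 2900 × 0.976 = 2830
30–44: 16900 × 0.973 = 16444
45–59: 8100 × 0.937 = 7590
60+: 4000 × 0.957 + 6000 × 0.372 = 3828 + 2232 = 6060
Population now: 0–14=7122, 15–29=2830, 30–44=16444, 45–59=7590, 60+=6060
[period 2]
Births: 2830 × 0.166 = 470 ; 16444 × 0.533 = 8765 — total 9235
15–29: 7122 × 0.976 = 6951
30–44: 2830 × 0.973 = 2754
45–59: 16444 × 0.937 = 15408
60+: 7590 × 0.957 + 6060 × 0.372 = 7264 + 2254 = 9518
Population now: 0–14=9235, 15–29=6951, 30–44=2754, 45–59=15408, 60+=9518
Scenario A total after 2 periods: 43866
Scenario B projection —
[period 1]
Births: 16900 × 0.266 = 4495 ; 8100 × 0.533 = 4317 — total 8812
15–29: 2900 × 0.976 = 2830
30–44: 16900 × 0.973 = 16444
45–59: 8100 × 0.937 = 7590
60+: 4000 × 0.957 + 6000 × 0.372 = 3828 + 2232 = 6060
Population now: 0–14=8812, 15–29=2830, 30–44=16444, 45–59=7590, 60+=6060
[period 2]
Births: 2830 × 0.266 = 753 ; 16444 × 0.533 = 8765 — total 9518
15–29: 8812 × 0.976 = 8601
30–44: 2830 × 0.973 = 2754
45–59: 16444 × 0.937 = 15408
60+: 7590 × 0.957 + 6060 × 0.372 = 7264 + 2254 = 9518
Population now: 0–14=9518, 15–29=8601, 30–44=2754, 45–59=15408, 60+=9518
Scenario B total after 2 periods: 45799
Difference B − A = 45799 − 43866 = 1933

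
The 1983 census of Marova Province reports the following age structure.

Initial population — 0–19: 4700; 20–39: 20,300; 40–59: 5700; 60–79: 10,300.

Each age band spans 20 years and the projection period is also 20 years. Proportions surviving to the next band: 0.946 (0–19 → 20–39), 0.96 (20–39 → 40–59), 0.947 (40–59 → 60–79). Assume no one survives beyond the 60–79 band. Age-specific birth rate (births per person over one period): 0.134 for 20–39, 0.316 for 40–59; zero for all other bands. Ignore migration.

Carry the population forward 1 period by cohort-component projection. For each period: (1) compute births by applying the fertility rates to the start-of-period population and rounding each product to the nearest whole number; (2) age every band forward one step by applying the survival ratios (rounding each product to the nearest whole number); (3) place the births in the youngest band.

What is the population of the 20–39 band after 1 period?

4446

Period 1:
Births: 20300 × 0.134 = 2720, 5700 × 0.316 = 1801 → 4521
20–39: 4700 × 0.946 = 4446
40–59: 20300 × 0.96 = 19488
60–79: 5700 × 0.947 = 5398
Population now: 0–19=4521, 20–39=4446, 40–59=19488, 60–79=5398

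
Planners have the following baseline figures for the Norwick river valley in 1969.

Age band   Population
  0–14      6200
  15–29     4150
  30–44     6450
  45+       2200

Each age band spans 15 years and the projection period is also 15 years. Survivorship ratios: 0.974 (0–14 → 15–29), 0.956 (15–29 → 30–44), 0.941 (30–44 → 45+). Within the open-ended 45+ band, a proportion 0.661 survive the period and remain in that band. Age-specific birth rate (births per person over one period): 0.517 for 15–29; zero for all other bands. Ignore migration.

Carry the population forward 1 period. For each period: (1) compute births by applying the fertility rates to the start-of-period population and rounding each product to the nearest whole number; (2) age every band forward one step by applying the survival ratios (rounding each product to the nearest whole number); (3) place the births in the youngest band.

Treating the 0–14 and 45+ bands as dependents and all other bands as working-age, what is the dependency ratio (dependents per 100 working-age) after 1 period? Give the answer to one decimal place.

96.6

[period 1]
Births: 4150 * 0.517 = 2146
15–29: 6200 * 0.974 = 6039
30–44: 4150 * 0.956 = 3967
45+: 6450 * 0.941 + 2200 * 0.661 = 6069 + 1454 = 7523
Population now: 0–14=2146, 15–29=6039, 30–44=3967, 45+=7523
Dependents (band 0–14 + band 45+) = 2146 + 7523 = 9669; working-age = 10006; ratio = 9669/10006 × 100 = 96.6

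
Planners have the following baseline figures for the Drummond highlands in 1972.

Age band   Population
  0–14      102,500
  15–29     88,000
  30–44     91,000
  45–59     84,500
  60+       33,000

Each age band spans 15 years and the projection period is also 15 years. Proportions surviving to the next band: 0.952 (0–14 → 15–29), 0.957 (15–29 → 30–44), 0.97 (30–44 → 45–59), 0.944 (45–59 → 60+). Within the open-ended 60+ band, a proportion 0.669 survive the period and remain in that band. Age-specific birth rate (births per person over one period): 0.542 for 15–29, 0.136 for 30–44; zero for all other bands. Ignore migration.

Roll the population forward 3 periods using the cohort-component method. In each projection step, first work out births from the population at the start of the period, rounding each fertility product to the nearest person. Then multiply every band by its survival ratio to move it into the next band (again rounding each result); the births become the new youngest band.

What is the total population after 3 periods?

— Period 1 —
Births: 88000 × 0.542 = 47696  |  91000 × 0.136 = 12376 → 60072
15–29: 102500 × 0.952 = 97580
30–44: 88000 × 0.957 = 84216
45–59: 91000 × 0.97 = 88270
60+: 84500 × 0.944 + 33000 × 0.669 = 79768 + 22077 = 101845
Population now: 0–14=60072, 15–29=97580, 30–44=84216, 45–59=88270, 60+=101845
— Period 2 —
Births: 97580 × 0.542 = 52888  |  84216 × 0.136 = 11453 → 64341
15–29: 60072 × 0.952 = 57189
30–44: 97580 × 0.957 = 93384
45–59: 84216 × 0.97 = 81690
60+: 88270 × 0.944 + 101845 × 0.669 = 83327 + 68134 = 151461
Population now: 0–14=64341, 15–29=57189, 30–44=93384, 45–59=81690, 60+=151461
— Period 3 —
Births: 57189 × 0.542 = 30996  |  93384 × 0.136 = 12700 → 43696
15–29: 64341 × 0.952 = 61253
30–44: 57189 × 0.957 = 54730
45–59: 93384 × 0.97 = 90582
60+: 81690 × 0.944 + 151461 × 0.669 = 77115 + 101327 = 178442
Population now: 0–14=43696, 15–29=61253, 30–44=54730, 45–59=90582, 60+=178442
Total after period 3: 43696 + 61253 + 54730 + 90582 + 178442 = 428703

428703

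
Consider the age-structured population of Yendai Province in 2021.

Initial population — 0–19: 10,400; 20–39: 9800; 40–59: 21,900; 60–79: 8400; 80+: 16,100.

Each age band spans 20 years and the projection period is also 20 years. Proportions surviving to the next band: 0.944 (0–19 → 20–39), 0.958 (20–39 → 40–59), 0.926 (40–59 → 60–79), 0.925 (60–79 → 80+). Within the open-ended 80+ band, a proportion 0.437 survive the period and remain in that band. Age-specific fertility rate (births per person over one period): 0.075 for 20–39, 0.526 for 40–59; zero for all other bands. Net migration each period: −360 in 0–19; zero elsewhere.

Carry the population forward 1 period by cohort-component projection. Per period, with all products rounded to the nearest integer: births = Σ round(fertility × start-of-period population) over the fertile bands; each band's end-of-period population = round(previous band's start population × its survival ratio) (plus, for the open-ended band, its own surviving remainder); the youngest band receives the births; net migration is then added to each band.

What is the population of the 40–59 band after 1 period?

9388

— Period 1 —
Births: 9800 × 0.075 = 735 ; 21900 × 0.526 = 11519 — total 12254
20–39: 10400 × 0.944 = 9818
40–59: 9800 × 0.958 = 9388
60–79: 21900 × 0.926 = 20279
80+: 8400 × 0.925 + 16100 × 0.437 = 7770 + 7036 = 14806
Net migration: 0–19 − 360 → 11894
Giving 11894 / 9818 / 9388 / 20279 / 14806.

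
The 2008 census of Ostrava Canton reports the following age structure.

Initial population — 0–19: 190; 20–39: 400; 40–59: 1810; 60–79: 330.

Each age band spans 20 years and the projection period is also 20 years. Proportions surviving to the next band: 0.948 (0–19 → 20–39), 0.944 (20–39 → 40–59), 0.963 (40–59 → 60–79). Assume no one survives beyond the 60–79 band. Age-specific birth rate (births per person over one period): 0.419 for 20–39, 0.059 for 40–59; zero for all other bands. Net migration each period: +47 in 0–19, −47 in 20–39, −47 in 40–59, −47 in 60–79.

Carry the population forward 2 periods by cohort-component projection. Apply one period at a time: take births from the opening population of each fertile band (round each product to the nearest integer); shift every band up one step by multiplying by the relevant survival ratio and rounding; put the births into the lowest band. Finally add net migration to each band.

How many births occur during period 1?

Period 1:
Births: 400 × 0.419 = 168  |  1810 × 0.059 = 107 → 275
20–39: 190 × 0.948 = 180
40–59: 400 × 0.944 = 378
60–79: 1810 × 0.963 = 1743
Net migration: 0–19 + 47 → 322; 20–39 − 47 → 133; 40–59 − 47 → 331; 60–79 − 47 → 1696
Population now: 0–19=322, 20–39=133, 40–59=331, 60–79=1696

275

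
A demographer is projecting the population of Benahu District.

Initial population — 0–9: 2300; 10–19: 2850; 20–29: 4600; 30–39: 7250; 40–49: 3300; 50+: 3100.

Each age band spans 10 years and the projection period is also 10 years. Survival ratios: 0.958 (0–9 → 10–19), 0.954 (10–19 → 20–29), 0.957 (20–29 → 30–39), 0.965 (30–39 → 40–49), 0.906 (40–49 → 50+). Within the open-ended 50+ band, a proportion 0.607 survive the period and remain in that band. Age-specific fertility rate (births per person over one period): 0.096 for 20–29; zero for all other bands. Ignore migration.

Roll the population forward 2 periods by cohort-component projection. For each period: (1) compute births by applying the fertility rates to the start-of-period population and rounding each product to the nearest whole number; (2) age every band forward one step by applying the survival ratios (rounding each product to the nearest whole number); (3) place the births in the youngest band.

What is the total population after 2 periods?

[period 1]
Births: 4600 × 0.096 = 442
10–19: 2300 × 0.958 = 2203
20–29: 2850 × 0.954 = 2719
30–39: 4600 × 0.957 = 4402
40–49: 7250 × 0.965 = 6996
50+: 3300 × 0.906 + 3100 × 0.607 = 2990 + 1882 = 4872
Giving 442 / 2203 / 2719 / 4402 / 6996 / 4872.
[period 2]
Births: 2719 × 0.096 = 261
10–19: 442 × 0.958 = 423
20–29: 2203 × 0.954 = 2102
30–39: 2719 × 0.957 = 2602
40–49: 4402 × 0.965 = 4248
50+: 6996 × 0.906 + 4872 × 0.607 = 6338 + 2957 = 9295
Giving 261 / 423 / 2102 / 2602 / 4248 / 9295.
Total after period 2: 261 + 423 + 2102 + 2602 + 4248 + 9295 = 18931

18931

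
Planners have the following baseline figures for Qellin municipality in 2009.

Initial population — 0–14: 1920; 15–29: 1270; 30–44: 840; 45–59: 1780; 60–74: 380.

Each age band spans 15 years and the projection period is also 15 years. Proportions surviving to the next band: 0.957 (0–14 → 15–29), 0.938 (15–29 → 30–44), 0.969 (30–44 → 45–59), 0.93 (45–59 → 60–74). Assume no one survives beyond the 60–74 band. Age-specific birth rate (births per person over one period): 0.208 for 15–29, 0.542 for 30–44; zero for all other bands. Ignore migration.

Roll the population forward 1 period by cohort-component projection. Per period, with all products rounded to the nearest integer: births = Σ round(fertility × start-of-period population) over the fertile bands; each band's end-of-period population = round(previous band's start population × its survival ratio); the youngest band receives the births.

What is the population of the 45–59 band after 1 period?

(Bands numbered youngest = 1 to oldest = 5.)
After projecting period 1:
Births: 1270 × 0.208 = 264  |  840 × 0.542 = 455 ⇒ total 719
Band 2: 1920 × 0.957 = 1837
Band 3: 1270 × 0.938 = 1191
Band 4: 840 × 0.969 = 814
Band 5: 1780 × 0.93 = 1655
Population now: 0–14=719, 15–29=1837, 30–44=1191, 45–59=814, 60–74=1655

814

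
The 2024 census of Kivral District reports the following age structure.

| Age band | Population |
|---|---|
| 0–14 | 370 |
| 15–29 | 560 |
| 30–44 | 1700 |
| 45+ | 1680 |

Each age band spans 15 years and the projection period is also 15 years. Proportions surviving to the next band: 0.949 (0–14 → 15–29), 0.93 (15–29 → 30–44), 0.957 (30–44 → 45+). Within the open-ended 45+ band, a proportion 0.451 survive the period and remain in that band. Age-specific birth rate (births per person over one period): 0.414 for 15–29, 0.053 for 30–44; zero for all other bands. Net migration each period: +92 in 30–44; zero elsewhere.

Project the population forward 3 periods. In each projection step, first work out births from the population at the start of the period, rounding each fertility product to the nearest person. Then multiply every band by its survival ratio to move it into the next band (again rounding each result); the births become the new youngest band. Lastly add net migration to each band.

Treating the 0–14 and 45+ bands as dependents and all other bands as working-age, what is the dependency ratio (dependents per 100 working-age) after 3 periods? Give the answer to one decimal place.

238.3

[period 1]
Births: 560 × 0.414 = 232 ; 1700 × 0.053 = 90 — total 322
15–29: 370 × 0.949 = 351
30–44: 560 × 0.93 = 521
45+: 1700 × 0.957 + 1680 × 0.451 = 1627 + 758 = 2385
Net migration: 30–44 + 92 → 613
Population now: 0–14=322, 15–29=351, 30–44=613, 45+=2385
[period 2]
Births: 351 × 0.414 = 145 ; 613 × 0.053 = 32 — total 177
15–29: 322 × 0.949 = 306
30–44: 351 × 0.93 = 326
45+: 613 × 0.957 + 2385 × 0.451 = 587 + 1076 = 1663
Net migration: 30–44 + 92 → 418
Population now: 0–14=177, 15–29=306, 30–44=418, 45+=1663
[period 3]
Births: 306 × 0.414 = 127 ; 418 × 0.053 = 22 — total 149
15–29: 177 × 0.949 = 168
30–44: 306 × 0.93 = 285
45+: 418 × 0.957 + 1663 × 0.451 = 400 + 750 = 1150
Net migration: 30–44 + 92 → 377
Population now: 0–14=149, 15–29=168, 30–44=377, 45+=1150
Dependents (band 0–14 + band 45+) = 149 + 1150 = 1299; working-age = 545; ratio = 1299/545 × 100 = 238.3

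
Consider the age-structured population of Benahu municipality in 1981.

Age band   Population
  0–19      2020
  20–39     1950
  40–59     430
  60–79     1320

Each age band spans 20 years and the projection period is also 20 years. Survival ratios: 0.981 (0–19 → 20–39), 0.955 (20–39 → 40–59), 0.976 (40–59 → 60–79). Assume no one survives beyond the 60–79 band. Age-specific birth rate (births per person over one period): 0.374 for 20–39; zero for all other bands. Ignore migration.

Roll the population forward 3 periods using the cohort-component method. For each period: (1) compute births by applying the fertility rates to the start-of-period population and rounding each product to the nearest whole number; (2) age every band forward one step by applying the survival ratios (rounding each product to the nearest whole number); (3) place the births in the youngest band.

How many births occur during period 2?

After projecting period 1:
Births: 1950 × 0.374 = 729
20–39: 2020 × 0.981 = 1982
40–59: 1950 × 0.955 = 1862
60–79: 430 × 0.976 = 420
Giving 729 / 1982 / 1862 / 420.
After projecting period 2:
Births: 1982 × 0.374 = 741
20–39: 729 × 0.981 = 715
40–59: 1982 × 0.955 = 1893
60–79: 1862 × 0.976 = 1817
Giving 741 / 715 / 1893 / 1817.

741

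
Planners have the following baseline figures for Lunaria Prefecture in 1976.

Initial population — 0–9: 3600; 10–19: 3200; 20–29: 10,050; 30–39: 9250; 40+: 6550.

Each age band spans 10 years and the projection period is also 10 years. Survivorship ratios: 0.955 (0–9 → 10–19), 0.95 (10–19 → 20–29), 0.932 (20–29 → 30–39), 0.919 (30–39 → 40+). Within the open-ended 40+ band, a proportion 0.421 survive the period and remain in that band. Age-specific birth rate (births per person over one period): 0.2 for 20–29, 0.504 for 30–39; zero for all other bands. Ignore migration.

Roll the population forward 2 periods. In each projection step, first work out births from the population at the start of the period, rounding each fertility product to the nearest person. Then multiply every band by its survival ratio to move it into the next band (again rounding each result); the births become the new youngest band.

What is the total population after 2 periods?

Let group 1 be 0–9 through group 5 = 40+.
Period 1:
Births: 10050 × 0.2 = 2010 ; 9250 × 0.504 = 4662 ⇒ total 6672
Group 2: 3600 × 0.955 = 3438
Group 3: 3200 × 0.95 = 3040
Group 4: 10050 × 0.932 = 9367
Group 5: 9250 × 0.919 + 6550 × 0.421 = 8501 + 2758 = 11259
→ [6672, 3438, 3040, 9367, 11259]
Period 2:
Births: 3040 × 0.2 = 608 ; 9367 × 0.504 = 4721 ⇒ total 5329
Group 2: 6672 × 0.955 = 6372
Group 3: 3438 × 0.95 = 3266
Group 4: 3040 × 0.932 = 2833
Group 5: 9367 × 0.919 + 11259 × 0.421 = 8608 + 4740 = 13348
→ [5329, 6372, 3266, 2833, 13348]
Total after period 2: 5329 + 6372 + 3266 + 2833 + 13348 = 31148

31148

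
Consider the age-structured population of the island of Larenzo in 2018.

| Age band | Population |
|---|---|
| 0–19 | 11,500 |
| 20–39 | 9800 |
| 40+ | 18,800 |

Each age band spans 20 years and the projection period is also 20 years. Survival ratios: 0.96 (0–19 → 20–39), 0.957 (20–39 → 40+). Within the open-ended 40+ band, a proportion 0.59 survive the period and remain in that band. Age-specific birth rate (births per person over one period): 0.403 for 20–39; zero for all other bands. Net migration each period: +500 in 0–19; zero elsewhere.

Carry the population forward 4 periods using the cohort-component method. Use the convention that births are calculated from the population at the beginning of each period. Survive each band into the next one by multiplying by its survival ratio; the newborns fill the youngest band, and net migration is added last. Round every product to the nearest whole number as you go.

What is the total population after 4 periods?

(Groups numbered youngest = 1 to oldest = 3.)
After projecting period 1:
Births: 9800 × 0.403 = 3949
Group 2: 11500 × 0.96 = 11040
Group 3: 9800 × 0.957 + 18800 × 0.59 = 9379 + 11092 = 20471
Net migration: Group 1 + 500 → 4449
End of period: [4449, 11040, 20471]
After projecting period 2:
Births: 11040 × 0.403 = 4449
Group 2: 4449 × 0.96 = 4271
Group 3: 11040 × 0.957 + 20471 × 0.59 = 10565 + 12078 = 22643
Net migration: Group 1 + 500 → 4949
End of period: [4949, 4271, 22643]
After projecting period 3:
Births: 4271 × 0.403 = 1721
Group 2: 4949 × 0.96 = 4751
Group 3: 4271 × 0.957 + 22643 × 0.59 = 4087 + 13359 = 17446
Net migration: Group 1 + 500 → 2221
End of period: [2221, 4751, 17446]
After projecting period 4:
Births: 4751 × 0.403 = 1915
Group 2: 2221 × 0.96 = 2132
Group 3: 4751 × 0.957 + 17446 × 0.59 = 4547 + 10293 = 14840
Net migration: Group 1 + 500 → 2415
End of period: [2415, 2132, 14840]
Total after period 4: 2415 + 2132 + 14840 = 19387

19387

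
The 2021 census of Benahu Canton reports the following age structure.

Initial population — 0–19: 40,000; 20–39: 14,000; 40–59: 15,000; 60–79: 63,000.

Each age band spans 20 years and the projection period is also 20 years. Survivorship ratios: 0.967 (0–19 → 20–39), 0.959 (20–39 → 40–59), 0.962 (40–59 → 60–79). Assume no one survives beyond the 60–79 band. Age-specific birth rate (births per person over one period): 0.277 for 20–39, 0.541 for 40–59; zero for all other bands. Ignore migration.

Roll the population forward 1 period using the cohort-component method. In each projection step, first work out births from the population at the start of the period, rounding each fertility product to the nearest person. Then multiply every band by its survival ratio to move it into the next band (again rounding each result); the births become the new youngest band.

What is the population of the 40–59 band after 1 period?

Let band 1 be 0–19 through band 4 = 60–79.
[period 1]
Births: 14000 × 0.277 = 3878  |  15000 × 0.541 = 8115 — total 11993
Band 2: 40000 × 0.967 = 38680
Band 3: 14000 × 0.959 = 13426
Band 4: 15000 × 0.962 = 14430
→ [11993, 38680, 13426, 14430]

13426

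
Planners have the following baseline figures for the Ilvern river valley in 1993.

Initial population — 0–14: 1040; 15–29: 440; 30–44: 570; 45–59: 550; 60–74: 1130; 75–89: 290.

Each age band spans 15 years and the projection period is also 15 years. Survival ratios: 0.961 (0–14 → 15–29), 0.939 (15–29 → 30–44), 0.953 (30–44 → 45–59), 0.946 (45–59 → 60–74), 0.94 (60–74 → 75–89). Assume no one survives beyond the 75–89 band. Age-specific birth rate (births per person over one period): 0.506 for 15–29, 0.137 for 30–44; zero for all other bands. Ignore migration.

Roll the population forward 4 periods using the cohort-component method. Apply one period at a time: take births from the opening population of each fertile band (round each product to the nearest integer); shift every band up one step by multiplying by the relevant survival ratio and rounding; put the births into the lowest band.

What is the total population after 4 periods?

Call the bands 1 to 6, youngest first.
Period 1.
Births: 440 × 0.506 = 223, 570 × 0.137 = 78 ⇒ total 301
Band 2: 1040 × 0.961 = 999
Band 3: 440 × 0.939 = 413
Band 4: 570 × 0.953 = 543
Band 5: 550 × 0.946 = 520
Band 6: 1130 × 0.94 = 1062
End of period: [301, 999, 413, 543, 520, 1062]
Period 2.
Births: 999 × 0.506 = 505, 413 × 0.137 = 57 ⇒ total 562
Band 2: 301 × 0.961 = 289
Band 3: 999 × 0.939 = 938
Band 4: 413 × 0.953 = 394
Band 5: 543 × 0.946 = 514
Band 6: 520 × 0.94 = 489
End of period: [562, 289, 938, 394, 514, 489]
Period 3.
Births: 289 × 0.506 = 146, 938 × 0.137 = 129 ⇒ total 275
Band 2: 562 × 0.961 = 540
Band 3: 289 × 0.939 = 271
Band 4: 938 × 0.953 = 894
Band 5: 394 × 0.946 = 373
Band 6: 514 × 0.94 = 483
End of period: [275, 540, 271, 894, 373, 483]
Period 4.
Births: 540 × 0.506 = 273, 271 × 0.137 = 37 ⇒ total 310
Band 2: 275 × 0.961 = 264
Band 3: 540 × 0.939 = 507
Band 4: 271 × 0.953 = 258
Band 5: 894 × 0.946 = 846
Band 6: 373 × 0.94 = 351
End of period: [310, 264, 507, 258, 846, 351]
Total after period 4: 310 + 264 + 507 + 258 + 846 + 351 = 2536

2536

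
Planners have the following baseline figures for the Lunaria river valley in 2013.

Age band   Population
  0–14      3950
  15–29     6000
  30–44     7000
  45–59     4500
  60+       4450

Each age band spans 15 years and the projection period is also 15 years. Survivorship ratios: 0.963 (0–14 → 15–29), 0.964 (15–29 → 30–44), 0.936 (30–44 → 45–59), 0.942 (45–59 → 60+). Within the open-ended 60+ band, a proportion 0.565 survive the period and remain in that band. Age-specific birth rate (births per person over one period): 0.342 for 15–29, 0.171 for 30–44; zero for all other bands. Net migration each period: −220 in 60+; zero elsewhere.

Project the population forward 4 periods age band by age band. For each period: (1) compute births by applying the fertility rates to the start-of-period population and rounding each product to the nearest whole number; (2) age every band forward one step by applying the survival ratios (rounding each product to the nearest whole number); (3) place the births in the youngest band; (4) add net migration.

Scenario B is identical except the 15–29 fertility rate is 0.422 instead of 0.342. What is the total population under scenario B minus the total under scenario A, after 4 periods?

Call the groups 1 to 5, youngest first.
Period 1.
Births: 6000 * 0.342 = 2052, 7000 * 0.171 = 1197 → 3249
Group 2: 3950 * 0.963 = 3804
Group 3: 6000 * 0.964 = 5784
Group 4: 7000 * 0.936 = 6552
Group 5: 4500 * 0.942 + 4450 * 0.565 = 4239 + 2514 = 6753
Net migration: Group 5 − 220 → 6533
End of period: [3249, 3804, 5784, 6552, 6533]
Period 2.
Births: 3804 * 0.342 = 1301, 5784 * 0.171 = 989 → 2290
Group 2: 3249 * 0.963 = 3129
Group 3: 3804 * 0.964 = 3667
Group 4: 5784 * 0.936 = 5414
Group 5: 6552 * 0.942 + 6533 * 0.565 = 6172 + 3691 = 9863
Net migration: Group 5 − 220 → 9643
End of period: [2290, 3129, 3667, 5414, 9643]
Period 3.
Births: 3129 * 0.342 = 1070, 3667 * 0.171 = 627 → 1697
Group 2: 2290 * 0.963 = 2205
Group 3: 3129 * 0.964 = 3016
Group 4: 3667 * 0.936 = 3432
Group 5: 5414 * 0.942 + 9643 * 0.565 = 5100 + 5448 = 10548
Net migration: Group 5 − 220 → 10328
End of period: [1697, 2205, 3016, 3432, 10328]
Period 4.
Births: 2205 * 0.342 = 754, 3016 * 0.171 = 516 → 1270
Group 2: 1697 * 0.963 = 1634
Group 3: 2205 * 0.964 = 2126
Group 4: 3016 * 0.936 = 2823
Group 5: 3432 * 0.942 + 10328 * 0.565 = 3233 + 5835 = 9068
Net migration: Group 5 − 220 → 8848
End of period: [1270, 1634, 2126, 2823, 8848]
Scenario A total after 4 periods: 16701
Scenario B projection —
Period 1.
Births: 6000 * 0.422 = 2532, 7000 * 0.171 = 1197 → 3729
Group 2: 3950 * 0.963 = 3804
Group 3: 6000 * 0.964 = 5784
Group 4: 7000 * 0.936 = 6552
Group 5: 4500 * 0.942 + 4450 * 0.565 = 4239 + 2514 = 6753
Net migration: Group 5 − 220 → 6533
End of period: [3729, 3804, 5784, 6552, 6533]
Period 2.
Births: 3804 * 0.422 = 1605, 5784 * 0.171 = 989 → 2594
Group 2: 3729 * 0.963 = 3591
Group 3: 3804 * 0.964 = 3667
Group 4: 5784 * 0.936 = 5414
Group 5: 6552 * 0.942 + 6533 * 0.565 = 6172 + 3691 = 9863
Net migration: Group 5 − 220 → 9643
End of period: [2594, 3591, 3667, 5414, 9643]
Period 3.
Births: 3591 * 0.422 = 1515, 3667 * 0.171 = 627 → 2142
Group 2: 2594 * 0.963 = 2498
Group 3: 3591 * 0.964 = 3462
Group 4: 3667 * 0.936 = 3432
Group 5: 5414 * 0.942 + 9643 * 0.565 = 5100 + 5448 = 10548
Net migration: Group 5 − 220 → 10328
End of period: [2142, 2498, 3462, 3432, 10328]
Period 4.
Births: 2498 * 0.422 = 1054, 3462 * 0.171 = 592 → 1646
Group 2: 2142 * 0.963 = 2063
Group 3: 2498 * 0.964 = 2408
Group 4: 3462 * 0.936 = 3240
Group 5: 3432 * 0.942 + 10328 * 0.565 = 3233 + 5835 = 9068
Net migration: Group 5 − 220 → 8848
End of period: [1646, 2063, 2408, 3240, 8848]
Scenario B total after 4 periods: 18205
Difference B − A = 18205 − 16701 = 1504

1504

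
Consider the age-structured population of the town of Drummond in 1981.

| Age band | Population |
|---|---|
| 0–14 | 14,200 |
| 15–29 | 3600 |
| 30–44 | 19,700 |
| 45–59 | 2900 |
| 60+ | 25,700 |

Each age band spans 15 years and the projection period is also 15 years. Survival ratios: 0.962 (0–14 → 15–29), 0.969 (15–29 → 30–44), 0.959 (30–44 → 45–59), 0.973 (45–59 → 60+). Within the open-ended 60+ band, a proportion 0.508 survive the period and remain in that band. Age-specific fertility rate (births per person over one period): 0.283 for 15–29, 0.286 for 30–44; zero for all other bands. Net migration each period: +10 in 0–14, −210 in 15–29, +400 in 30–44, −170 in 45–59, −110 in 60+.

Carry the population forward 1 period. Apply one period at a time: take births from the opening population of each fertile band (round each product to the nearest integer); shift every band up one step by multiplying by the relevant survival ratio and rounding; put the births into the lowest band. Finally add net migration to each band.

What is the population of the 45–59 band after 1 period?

Let group 1 be 0–14 through group 5 = 60+.
— Period 1 —
Births: 3600 × 0.283 = 1019 ; 19700 × 0.286 = 5634 → 6653
Group 2: 14200 × 0.962 = 13660
Group 3: 3600 × 0.969 = 3488
Group 4: 19700 × 0.959 = 18892
Group 5: 2900 × 0.973 + 25700 × 0.508 = 2822 + 13056 = 15878
Net migration: Group 1 + 10 → 6663; Group 2 − 210 → 13450; Group 3 + 400 → 3888; Group 4 − 170 → 18722; Group 5 − 110 → 15768
End of period: [6663, 13450, 3888, 18722, 15768]

18722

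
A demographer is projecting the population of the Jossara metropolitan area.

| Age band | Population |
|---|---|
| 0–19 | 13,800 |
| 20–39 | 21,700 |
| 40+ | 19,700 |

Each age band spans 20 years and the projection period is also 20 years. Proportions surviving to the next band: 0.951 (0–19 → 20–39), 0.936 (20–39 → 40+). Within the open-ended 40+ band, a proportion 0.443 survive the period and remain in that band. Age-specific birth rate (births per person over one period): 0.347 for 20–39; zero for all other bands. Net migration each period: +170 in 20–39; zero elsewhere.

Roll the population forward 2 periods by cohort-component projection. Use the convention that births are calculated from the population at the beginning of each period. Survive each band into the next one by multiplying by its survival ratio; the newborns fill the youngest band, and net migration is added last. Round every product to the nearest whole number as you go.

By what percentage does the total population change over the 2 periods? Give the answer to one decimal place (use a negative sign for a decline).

— Period 1 —
Births: 21700 * 0.347 = 7530
20–39: 13800 * 0.951 = 13124
40+: 21700 * 0.936 + 19700 * 0.443 = 20311 + 8727 = 29038
Net migration: 20–39 + 170 → 13294
→ [7530, 13294, 29038]
— Period 2 —
Births: 13294 * 0.347 = 4613
20–39: 7530 * 0.951 = 7161
40+: 13294 * 0.936 + 29038 * 0.443 = 12443 + 12864 = 25307
Net migration: 20–39 + 170 → 7331
→ [4613, 7331, 25307]
Total: 55200 → 37251; change = -17949; percentage change = -32.5%

-32.5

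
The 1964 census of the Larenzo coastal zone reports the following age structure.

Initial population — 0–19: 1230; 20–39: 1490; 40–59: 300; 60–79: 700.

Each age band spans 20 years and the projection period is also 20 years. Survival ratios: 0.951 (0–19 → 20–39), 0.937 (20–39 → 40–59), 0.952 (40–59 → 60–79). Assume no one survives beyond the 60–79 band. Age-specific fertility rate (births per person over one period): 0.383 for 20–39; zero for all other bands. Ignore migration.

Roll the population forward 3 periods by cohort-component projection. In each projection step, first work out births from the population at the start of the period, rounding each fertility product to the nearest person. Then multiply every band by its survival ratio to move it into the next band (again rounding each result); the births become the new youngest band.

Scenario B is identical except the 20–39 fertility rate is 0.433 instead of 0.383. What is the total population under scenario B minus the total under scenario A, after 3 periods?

After projecting period 1:
Births: 1490 × 0.383 = 571
20–39: 1230 × 0.951 = 1170
40–59: 1490 × 0.937 = 1396
60–79: 300 × 0.952 = 286
Population now: 0–19=571, 20–39=1170, 40–59=1396, 60–79=286
After projecting period 2:
Births: 1170 × 0.383 = 448
20–39: 571 × 0.951 = 543
40–59: 1170 × 0.937 = 1096
60–79: 1396 × 0.952 = 1329
Population now: 0–19=448, 20–39=543, 40–59=1096, 60–79=1329
After projecting period 3:
Births: 543 × 0.383 = 208
20–39: 448 × 0.951 = 426
40–59: 543 × 0.937 = 509
60–79: 1096 × 0.952 = 1043
Population now: 0–19=208, 20–39=426, 40–59=509, 60–79=1043
Scenario A total after 3 periods: 2186
Scenario B projection —
After projecting period 1:
Births: 1490 × 0.433 = 645
20–39: 1230 × 0.951 = 1170
40–59: 1490 × 0.937 = 1396
60–79: 300 × 0.952 = 286
Population now: 0–19=645, 20–39=1170, 40–59=1396, 60–79=286
After projecting period 2:
Births: 1170 × 0.433 = 507
20–39: 645 × 0.951 = 613
40–59: 1170 × 0.937 = 1096
60–79: 1396 × 0.952 = 1329
Population now: 0–19=507, 20–39=613, 40–59=1096, 60–79=1329
After projecting period 3:
Births: 613 × 0.433 = 265
20–39: 507 × 0.951 = 482
40–59: 613 × 0.937 = 574
60–79: 1096 × 0.952 = 1043
Population now: 0–19=265, 20–39=482, 40–59=574, 60–79=1043
Scenario B total after 3 periods: 2364
Difference B − A = 2364 − 2186 = 178

178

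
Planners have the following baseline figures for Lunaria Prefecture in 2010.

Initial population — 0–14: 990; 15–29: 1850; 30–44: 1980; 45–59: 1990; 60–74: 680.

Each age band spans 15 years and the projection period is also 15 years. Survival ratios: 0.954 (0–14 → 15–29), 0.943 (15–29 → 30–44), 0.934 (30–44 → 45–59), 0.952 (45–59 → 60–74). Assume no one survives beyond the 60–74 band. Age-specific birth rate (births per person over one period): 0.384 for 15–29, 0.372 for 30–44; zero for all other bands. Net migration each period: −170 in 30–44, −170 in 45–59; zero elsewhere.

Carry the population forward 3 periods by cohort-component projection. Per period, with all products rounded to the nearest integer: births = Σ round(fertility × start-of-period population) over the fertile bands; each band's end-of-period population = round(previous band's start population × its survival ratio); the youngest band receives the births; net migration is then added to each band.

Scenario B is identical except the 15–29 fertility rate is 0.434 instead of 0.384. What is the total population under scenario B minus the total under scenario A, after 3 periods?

238

[period 1]
Births: 1850 × 0.384 = 710, 1980 × 0.372 = 737 → total 1447
15–29: 990 × 0.954 = 944
30–44: 1850 × 0.943 = 1745
45–59: 1980 × 0.934 = 1849
60–74: 1990 × 0.952 = 1894
Net migration: 30–44 − 170 → 1575; 45–59 − 170 → 1679
End of period: [1447, 944, 1575, 1679, 1894]
[period 2]
Births: 944 × 0.384 = 362, 1575 × 0.372 = 586 → total 948
15–29: 1447 × 0.954 = 1380
30–44: 944 × 0.943 = 890
45–59: 1575 × 0.934 = 1471
60–74: 1679 × 0.952 = 1598
Net migration: 30–44 − 170 → 720; 45–59 − 170 → 1301
End of period: [948, 1380, 720, 1301, 1598]
[period 3]
Births: 1380 × 0.384 = 530, 720 × 0.372 = 268 → total 798
15–29: 948 × 0.954 = 904
30–44: 1380 × 0.943 = 1301
45–59: 720 × 0.934 = 672
60–74: 1301 × 0.952 = 1239
Net migration: 30–44 − 170 → 1131; 45–59 − 170 → 502
End of period: [798, 904, 1131, 502, 1239]
Scenario A total after 3 periods: 4574
Scenario B projection —
[period 1]
Births: 1850 × 0.434 = 803, 1980 × 0.372 = 737 → total 1540
15–29: 990 × 0.954 = 944
30–44: 1850 × 0.943 = 1745
45–59: 1980 × 0.934 = 1849
60–74: 1990 × 0.952 = 1894
Net migration: 30–44 − 170 → 1575; 45–59 − 170 → 1679
End of period: [1540, 944, 1575, 1679, 1894]
[period 2]
Births: 944 × 0.434 = 410, 1575 × 0.372 = 586 → total 996
15–29: 1540 × 0.954 = 1469
30–44: 944 × 0.943 = 890
45–59: 1575 × 0.934 = 1471
60–74: 1679 × 0.952 = 1598
Net migration: 30–44 − 170 → 720; 45–59 − 170 → 1301
End of period: [996, 1469, 720, 1301, 1598]
[period 3]
Births: 1469 × 0.434 = 638, 720 × 0.372 = 268 → total 906
15–29: 996 × 0.954 = 950
30–44: 1469 × 0.943 = 1385
45–59: 720 × 0.934 = 672
60–74: 1301 × 0.952 = 1239
Net migration: 30–44 − 170 → 1215; 45–59 − 170 → 502
End of period: [906, 950, 1215, 502, 1239]
Scenario B total after 3 periods: 4812
Difference B − A = 4812 − 4574 = 238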